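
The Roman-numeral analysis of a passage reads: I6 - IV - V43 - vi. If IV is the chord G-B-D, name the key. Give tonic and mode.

D major

The chord G is a major triad rooted on G; its label is IV.
Counting down 3 scale steps from G places the tonic on D; a major triad on degree 4 is diatonic only in major.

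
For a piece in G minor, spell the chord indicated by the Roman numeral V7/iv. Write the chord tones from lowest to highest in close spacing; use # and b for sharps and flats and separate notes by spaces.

V7/iv is a secondary dominant — the dominant seventh of iv. iv in G minor is C, so the applied chord's root is G, a perfect fifth above.
Building a dominant seventh chord on G gives G-B-D-F.

G B D F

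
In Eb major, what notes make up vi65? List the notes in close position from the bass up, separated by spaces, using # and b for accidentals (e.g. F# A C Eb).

In Eb major, the sixth degree is C, and the diatonic chord built there is a minor seventh chord.
Stacking thirds from C gives C-Eb-G-Bb.
With the 65 figure the chord is in first inversion; from the bass Eb upward in close position it reads Eb-G-Bb-C.

Eb G Bb C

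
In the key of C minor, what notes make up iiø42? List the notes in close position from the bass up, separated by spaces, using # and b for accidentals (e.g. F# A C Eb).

C D F Ab

In C minor, the supertonic is D, and the diatonic chord built there is a half-diminished seventh chord.
That chord is spelled D-F-Ab-C.
The figured bass 42 indicates third inversion, placing the seventh (C) in the bass: C-D-F-Ab.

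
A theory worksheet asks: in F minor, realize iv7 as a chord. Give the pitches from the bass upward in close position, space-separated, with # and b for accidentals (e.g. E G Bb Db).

Bb Db F Ab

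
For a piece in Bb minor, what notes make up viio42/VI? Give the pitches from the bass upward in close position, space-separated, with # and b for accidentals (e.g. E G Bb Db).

Ebb F Ab Cb

The slash marks an applied leading-tone chord: viio of VI. In Bb minor, VI is Gb, so the leading tone to it is F, a half step below.
Building a fully diminished seventh chord on F gives F-Ab-Cb-Ebb.
With the 42 figure the chord is in third inversion; from the bass Ebb upward in close position it reads Ebb-F-Ab-Cb.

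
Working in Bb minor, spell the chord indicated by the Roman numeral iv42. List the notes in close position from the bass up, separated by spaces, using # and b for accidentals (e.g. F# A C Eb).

Db Eb Gb Bb

In Bb minor, the fourth degree is Eb, and the diatonic chord built there is a minor seventh chord.
Stacking thirds from Eb gives Eb-Gb-Bb-Db.
With the 42 figure the chord is in third inversion; from the bass Db upward in close position it reads Db-Eb-Gb-Bb.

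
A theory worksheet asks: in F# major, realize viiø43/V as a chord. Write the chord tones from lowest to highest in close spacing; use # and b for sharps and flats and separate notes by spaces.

F# A# B# D#

viiø43/V is a secondary leading-tone chord. The target V is C# in F# major; the applied chord is rooted a semitone below, on B#.
Building a half-diminished seventh chord on B# gives B#-D#-F#-A#.
The figured bass 43 indicates second inversion, placing the fifth (F#) in the bass: F#-A#-B#-D#.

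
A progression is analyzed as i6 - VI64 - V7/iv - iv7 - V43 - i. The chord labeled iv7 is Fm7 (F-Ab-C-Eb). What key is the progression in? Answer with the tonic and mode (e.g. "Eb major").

The anchor chord is a minor seventh chord on F, labeled iv7.
iv7 on F implies F is the subdominant; that puts the tonic at C, and the lowercase numeral fits minor mode.

C minor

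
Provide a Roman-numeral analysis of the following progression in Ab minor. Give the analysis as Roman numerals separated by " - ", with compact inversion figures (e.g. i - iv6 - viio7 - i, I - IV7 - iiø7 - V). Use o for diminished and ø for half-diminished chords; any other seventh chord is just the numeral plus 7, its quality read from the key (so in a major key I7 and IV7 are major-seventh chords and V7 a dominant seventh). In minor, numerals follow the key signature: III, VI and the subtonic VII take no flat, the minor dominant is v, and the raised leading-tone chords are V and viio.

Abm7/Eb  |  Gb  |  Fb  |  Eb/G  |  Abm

i43 - VII - VI - V6 - i

Abm7/Eb has root Ab, degree 1 in Ab minor, so i43.
Gb has root Gb, degree 7 in Ab minor, so VII.
Fb has root Fb, degree 6 in Ab minor, so VI.
Eb/G: major triad on Eb = scale degree 5 → V6.
Abm: minor triad on Ab = scale degree 1 → i.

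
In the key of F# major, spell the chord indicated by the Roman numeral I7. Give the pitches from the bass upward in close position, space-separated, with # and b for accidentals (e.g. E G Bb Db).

In F# major, the tonic is F#, and the diatonic chord built there is a major seventh chord.
That chord is spelled F#-A#-C#-E#.

F# A# C# E#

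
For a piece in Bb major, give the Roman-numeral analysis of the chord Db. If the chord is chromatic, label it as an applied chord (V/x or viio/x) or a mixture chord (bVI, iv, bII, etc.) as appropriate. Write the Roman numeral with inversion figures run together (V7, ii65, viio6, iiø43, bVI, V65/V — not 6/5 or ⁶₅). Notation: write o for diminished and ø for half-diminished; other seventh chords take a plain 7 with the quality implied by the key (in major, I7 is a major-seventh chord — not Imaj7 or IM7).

Stacked in thirds the chord is Db-F-Ab: a major triad on Db.
Db is the lowered third degree of Bb major (diatonic 3 would be D). This is a major triad on the lowered third degree, borrowed from the parallel minor.

bIII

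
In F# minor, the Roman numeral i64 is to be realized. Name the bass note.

C#

i in F# minor has root F#; the chord is F#-A-C#.
The figure 64 means second inversion — the fifth is in the bass.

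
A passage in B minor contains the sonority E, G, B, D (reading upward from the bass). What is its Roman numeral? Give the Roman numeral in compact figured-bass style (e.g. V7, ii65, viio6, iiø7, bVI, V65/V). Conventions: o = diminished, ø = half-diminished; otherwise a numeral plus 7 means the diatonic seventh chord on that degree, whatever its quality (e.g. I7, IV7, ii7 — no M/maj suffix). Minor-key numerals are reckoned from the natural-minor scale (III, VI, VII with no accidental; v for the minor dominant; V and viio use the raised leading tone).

The pitches E-G-B-D form a minor seventh chord rooted on E.
E is scale degree 4 in B minor, and a minor seventh chord on that degree is written iv7.

iv7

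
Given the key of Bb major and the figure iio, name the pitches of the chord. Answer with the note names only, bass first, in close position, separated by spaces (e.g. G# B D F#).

C Eb Gb

Scale degree 2 in Bb major is C; here the chord built on it is altered to a diminished triad. iio is the diminished supertonic triad, borrowed from the parallel minor.
So the chord is C-Eb-Gb.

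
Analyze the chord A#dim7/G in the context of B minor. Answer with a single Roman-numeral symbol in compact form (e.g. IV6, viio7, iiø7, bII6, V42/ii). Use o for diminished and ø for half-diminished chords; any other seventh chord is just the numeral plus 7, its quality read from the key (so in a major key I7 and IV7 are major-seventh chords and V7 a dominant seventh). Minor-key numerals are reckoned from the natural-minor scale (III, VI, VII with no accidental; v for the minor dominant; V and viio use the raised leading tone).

Stacked in thirds the chord is A#-C#-E-G: a fully diminished seventh chord on A#.
A# is scale degree 7 in B minor, and a fully diminished seventh chord on that degree is written viio7.
With G in the bass the chord is in third inversion, so the figured bass is 42.

viio42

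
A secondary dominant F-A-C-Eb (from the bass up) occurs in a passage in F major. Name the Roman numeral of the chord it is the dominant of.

IV

The chord is a dominant seventh chord on F.
A dominant resolves down a perfect fifth: F → Bb. In F major, Bb is scale degree 4, i.e. IV.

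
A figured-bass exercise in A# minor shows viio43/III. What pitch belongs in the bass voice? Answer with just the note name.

The applied chord viio43/III is rooted on B#: B#-D#-F#-A.
The figure 43 means second inversion — the fifth is in the bass.

F#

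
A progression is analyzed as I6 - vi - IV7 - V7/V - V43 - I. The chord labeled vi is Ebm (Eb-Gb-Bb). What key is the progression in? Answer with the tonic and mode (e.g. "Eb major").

The anchor chord is a minor triad on Eb, labeled vi.
vi on Eb implies Eb is the submediant; that puts the tonic at Gb, and the lowercase numeral fits major mode.

Gb major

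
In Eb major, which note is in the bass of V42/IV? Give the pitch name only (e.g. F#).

Db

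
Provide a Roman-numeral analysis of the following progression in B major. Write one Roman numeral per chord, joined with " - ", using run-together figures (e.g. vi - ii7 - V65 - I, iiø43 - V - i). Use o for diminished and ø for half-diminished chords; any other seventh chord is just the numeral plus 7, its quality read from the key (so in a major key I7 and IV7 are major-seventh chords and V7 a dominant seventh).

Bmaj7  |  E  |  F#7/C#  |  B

Bmaj7: major seventh chord on B = scale degree 1 → I7.
E has root E, degree 4 in B major, so IV.
F#7/C#: dominant seventh chord on F# = scale degree 5 → V43.
B: root B is the tonic; major triad there is I.

I7 - IV - V43 - I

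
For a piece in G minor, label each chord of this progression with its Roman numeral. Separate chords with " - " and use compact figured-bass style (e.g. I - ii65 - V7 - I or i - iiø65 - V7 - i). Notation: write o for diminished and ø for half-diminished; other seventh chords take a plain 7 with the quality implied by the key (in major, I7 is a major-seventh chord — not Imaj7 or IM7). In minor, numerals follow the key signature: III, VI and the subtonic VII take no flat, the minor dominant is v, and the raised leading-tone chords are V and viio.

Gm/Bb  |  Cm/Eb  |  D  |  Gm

Gm/Bb: minor triad on G = scale degree 1 → i6.
Cm/Eb: root C is the subdominant; minor triad there is iv6.
D: major triad on D = scale degree 5 → V.
Gm: root G is the tonic; minor triad there is i.

i6 - iv6 - V - i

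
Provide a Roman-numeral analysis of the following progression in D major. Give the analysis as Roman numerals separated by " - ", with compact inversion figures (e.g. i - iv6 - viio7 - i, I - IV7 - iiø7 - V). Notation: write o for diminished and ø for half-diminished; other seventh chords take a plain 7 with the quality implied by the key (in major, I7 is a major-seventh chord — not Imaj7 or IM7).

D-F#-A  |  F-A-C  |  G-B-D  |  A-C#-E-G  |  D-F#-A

D-F#-A has root D, degree 1 in D major, so I.
F-A-C is non-diatonic — bIII, a mixture chord from D minor.
G-B-D: major triad on G = scale degree 4 → IV.
A-C#-E-G: root A is the dominant; dominant seventh chord there is V7.
D-F#-A: root D is the tonic; major triad there is I.

I - bIII - IV - V7 - I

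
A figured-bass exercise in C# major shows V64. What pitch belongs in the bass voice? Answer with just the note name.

D#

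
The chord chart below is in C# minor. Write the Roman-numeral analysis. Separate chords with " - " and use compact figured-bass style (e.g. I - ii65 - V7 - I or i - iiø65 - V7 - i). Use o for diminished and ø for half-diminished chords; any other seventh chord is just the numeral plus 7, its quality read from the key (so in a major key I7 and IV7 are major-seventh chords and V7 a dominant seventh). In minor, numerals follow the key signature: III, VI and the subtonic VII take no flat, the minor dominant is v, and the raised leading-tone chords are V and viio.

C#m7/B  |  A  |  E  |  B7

i42 - VI - III - VII7

C#m7/B has root C#, degree 1 in C# minor, so i42.
A: root A is the submediant; major triad there is VI.
E has root E, degree 3 in C# minor, so III.
B7: dominant seventh chord on B = scale degree 7 → VII7.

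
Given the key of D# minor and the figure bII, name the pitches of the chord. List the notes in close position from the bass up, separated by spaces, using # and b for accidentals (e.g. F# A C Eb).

E G# B

bII is the Neapolitan chord — a major triad on the lowered second degree. In D# minor that root is E.
So the chord is E-G#-B, a major triad.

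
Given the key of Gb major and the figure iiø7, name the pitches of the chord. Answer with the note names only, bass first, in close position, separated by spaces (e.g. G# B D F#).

Scale degree 2 in Gb major is Ab; here the chord built on it is altered to a half-diminished seventh chord. iiø7 is the half-diminished supertonic seventh, borrowed from the parallel minor.
So the chord is Ab-Cb-Ebb-Gb, a half-diminished seventh chord.

Ab Cb Ebb Gb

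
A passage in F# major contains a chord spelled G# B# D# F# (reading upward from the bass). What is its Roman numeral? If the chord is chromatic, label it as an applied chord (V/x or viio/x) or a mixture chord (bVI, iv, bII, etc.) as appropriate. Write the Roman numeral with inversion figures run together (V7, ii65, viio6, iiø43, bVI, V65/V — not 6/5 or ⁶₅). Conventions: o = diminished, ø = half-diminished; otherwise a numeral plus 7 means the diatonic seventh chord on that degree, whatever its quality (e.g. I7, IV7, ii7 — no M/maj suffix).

The pitches G#-B#-D#-F# form a dominant seventh chord rooted on G#.
G# is not a diatonic chord root with this quality in F# major, but it lies a perfect fifth above C# (V), so the chord functions as an applied dominant of V.

V7/V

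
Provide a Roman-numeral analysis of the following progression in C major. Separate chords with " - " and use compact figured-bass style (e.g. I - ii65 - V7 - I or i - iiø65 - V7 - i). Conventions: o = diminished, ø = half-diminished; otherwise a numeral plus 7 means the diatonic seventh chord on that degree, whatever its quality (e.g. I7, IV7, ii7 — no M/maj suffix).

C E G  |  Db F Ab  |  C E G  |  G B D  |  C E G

I - bII - I - V - I

C-E-G: root C is the tonic; major triad there is I.
Db-F-Ab: major triad on Db — chromatic; Db is the lowered second degree, so this is the Neapolitan chord, bII.
C-E-G: major triad on C = scale degree 1 → I.
G-B-D has root G, degree 5 in C major, so V.
C-E-G: major triad on C = scale degree 1 → I.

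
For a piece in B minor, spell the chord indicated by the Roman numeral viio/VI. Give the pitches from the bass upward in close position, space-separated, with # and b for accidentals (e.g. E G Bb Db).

F# A C

viio/VI is a secondary leading-tone chord. The target VI is G in B minor; the applied chord is rooted a semitone below, on F#.
Building a diminished triad on F# gives F#-A-C.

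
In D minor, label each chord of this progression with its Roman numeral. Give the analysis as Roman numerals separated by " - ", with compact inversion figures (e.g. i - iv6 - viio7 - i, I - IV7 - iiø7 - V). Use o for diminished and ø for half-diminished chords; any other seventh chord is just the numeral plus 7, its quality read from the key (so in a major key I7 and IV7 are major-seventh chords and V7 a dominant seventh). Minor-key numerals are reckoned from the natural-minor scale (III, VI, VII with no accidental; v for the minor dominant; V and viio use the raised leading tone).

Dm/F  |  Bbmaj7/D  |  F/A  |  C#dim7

i6 - VI65 - III6 - viio7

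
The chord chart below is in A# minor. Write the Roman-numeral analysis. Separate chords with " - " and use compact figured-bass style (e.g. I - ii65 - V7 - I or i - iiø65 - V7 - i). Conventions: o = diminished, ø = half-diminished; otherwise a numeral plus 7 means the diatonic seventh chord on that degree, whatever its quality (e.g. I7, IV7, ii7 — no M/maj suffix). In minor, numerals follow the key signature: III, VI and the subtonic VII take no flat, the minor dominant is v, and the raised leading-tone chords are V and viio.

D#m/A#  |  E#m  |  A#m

iv64 - v - i

D#m/A# has root D#, degree 4 in A# minor, so iv64.
E#m: root E# is the dominant; minor triad there is v.
A#m: root A# is the tonic; minor triad there is i.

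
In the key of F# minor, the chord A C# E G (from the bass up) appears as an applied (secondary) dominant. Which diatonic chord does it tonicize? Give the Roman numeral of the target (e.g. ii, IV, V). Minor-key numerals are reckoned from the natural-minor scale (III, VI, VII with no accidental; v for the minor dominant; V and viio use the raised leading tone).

VI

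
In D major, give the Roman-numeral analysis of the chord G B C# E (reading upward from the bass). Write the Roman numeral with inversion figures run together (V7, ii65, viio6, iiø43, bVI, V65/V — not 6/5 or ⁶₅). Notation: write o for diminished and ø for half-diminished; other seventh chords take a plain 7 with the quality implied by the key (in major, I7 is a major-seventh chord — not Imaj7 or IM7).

The pitches C#-E-G-B form a half-diminished seventh chord rooted on C#.
In D major, C# is the leading tone; the diatonic half-diminished seventh chord there is viiø7.
With G in the bass the chord is in second inversion, so the figured bass is 43.

viiø43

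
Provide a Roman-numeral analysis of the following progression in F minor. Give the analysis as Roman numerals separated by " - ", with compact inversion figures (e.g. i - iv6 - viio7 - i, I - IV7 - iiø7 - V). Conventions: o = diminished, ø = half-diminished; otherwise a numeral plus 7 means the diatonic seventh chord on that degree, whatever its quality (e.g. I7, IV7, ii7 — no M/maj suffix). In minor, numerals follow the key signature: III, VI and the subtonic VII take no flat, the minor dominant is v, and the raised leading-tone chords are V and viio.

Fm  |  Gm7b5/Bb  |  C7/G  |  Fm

i - iiø65 - V43 - i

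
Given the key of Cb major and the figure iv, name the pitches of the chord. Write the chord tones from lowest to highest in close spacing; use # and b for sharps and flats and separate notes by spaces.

Scale degree 4 in Cb major is Fb; here the chord built on it is altered to a minor triad. iv is the minor subdominant, borrowed from the parallel minor.
So the chord is Fb-Abb-Cb.

Fb Abb Cb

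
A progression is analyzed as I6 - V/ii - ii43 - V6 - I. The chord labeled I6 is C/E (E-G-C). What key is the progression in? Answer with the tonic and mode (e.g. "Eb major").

C major

The anchor chord is a major triad on C, labeled I6.
If C is scale degree 1 and the mode makes that degree carry a major triad, the tonic is C and the mode is major.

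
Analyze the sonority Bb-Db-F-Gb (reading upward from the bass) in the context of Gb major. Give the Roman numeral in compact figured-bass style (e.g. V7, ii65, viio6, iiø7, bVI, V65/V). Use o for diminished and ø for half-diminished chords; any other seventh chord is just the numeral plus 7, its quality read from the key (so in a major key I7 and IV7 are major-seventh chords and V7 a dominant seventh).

I65

Stacked in thirds the chord is Gb-Bb-Db-F: a major seventh chord on Gb.
In Gb major, Gb is the tonic; the diatonic major seventh chord there is I7.
With Bb in the bass the chord is in first inversion, so the figured bass is 65.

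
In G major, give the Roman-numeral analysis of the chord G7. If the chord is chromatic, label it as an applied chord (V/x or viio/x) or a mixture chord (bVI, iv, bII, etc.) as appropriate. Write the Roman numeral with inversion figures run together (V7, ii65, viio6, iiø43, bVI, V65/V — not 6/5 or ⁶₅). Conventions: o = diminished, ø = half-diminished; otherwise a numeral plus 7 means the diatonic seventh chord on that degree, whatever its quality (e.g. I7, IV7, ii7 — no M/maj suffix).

The pitches G-B-D-F form a dominant seventh chord rooted on G.
G is not a diatonic chord root with this quality in G major, but it lies a perfect fifth above C (IV), so the chord functions as an applied dominant of IV.

V7/IV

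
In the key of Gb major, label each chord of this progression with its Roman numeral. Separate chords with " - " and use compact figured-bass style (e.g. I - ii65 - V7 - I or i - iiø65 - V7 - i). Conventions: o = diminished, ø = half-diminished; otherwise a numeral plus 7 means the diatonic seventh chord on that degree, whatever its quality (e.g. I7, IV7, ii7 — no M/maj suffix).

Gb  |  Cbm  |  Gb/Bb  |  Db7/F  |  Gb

I - iv - I6 - V65 - I

Gb: major triad on Gb = scale degree 1 → I.
Cbm is non-diatonic — iv, a mixture chord from Gb minor.
Gb/Bb has root Gb, degree 1 in Gb major, so I6.
Db7/F: root Db is the dominant; dominant seventh chord there is V65.
Gb: major triad on Gb = scale degree 1 → I.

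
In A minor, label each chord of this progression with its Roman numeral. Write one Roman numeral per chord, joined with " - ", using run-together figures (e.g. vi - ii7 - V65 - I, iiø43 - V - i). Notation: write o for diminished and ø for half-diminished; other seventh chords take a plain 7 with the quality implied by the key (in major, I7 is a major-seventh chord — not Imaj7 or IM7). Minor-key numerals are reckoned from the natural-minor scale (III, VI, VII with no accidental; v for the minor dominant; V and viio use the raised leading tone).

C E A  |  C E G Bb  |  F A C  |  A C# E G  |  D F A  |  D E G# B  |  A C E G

C-E-A: root A is the tonic; minor triad there is i6.
C-E-G-Bb: chromatic; C is V of VI, so V7/VI.
F-A-C: major triad on F = scale degree 6 → VI.
A-C#-E-G: chromatic; A is V of iv, so V7/iv.
D-F-A: minor triad on D = scale degree 4 → iv.
D-E-G#-B has root E, degree 5 in A minor, so V42.
A-C-E-G: minor seventh chord on A = scale degree 1 → i7.

i6 - V7/VI - VI - V7/iv - iv - V42 - i7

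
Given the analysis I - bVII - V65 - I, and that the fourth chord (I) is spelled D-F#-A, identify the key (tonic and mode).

I is given as D-F#-A — a major triad with root D.
If D is scale degree 1 and the mode makes that degree carry a major triad, the tonic is D and the mode is major.

D major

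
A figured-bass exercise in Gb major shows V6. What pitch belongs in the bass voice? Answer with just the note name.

V in Gb major has root Db; the chord is Db-F-Ab.
The figure 6 means first inversion — the third is in the bass.

F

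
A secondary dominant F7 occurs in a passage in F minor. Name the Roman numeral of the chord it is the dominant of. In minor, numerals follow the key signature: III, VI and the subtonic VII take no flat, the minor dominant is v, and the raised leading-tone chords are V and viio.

iv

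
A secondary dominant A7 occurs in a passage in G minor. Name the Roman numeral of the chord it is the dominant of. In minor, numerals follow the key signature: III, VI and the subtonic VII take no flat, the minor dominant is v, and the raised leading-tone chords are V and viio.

The chord is a dominant seventh chord on A.
A dominant resolves down a perfect fifth: A → D. In G minor, D is scale degree 5, i.e. V.

V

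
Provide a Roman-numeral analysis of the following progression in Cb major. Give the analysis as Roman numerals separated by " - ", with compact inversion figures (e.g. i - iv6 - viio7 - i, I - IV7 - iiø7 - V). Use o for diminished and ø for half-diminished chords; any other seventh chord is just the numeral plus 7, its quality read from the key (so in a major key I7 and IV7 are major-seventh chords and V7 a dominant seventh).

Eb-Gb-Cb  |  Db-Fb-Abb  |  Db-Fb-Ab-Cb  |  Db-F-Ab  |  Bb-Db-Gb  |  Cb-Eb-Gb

I6 - iio - ii7 - V/V - V6 - I

Eb-Gb-Cb: root Cb is the tonic; major triad there is I6.
Db-Fb-Abb is non-diatonic — iio, a mixture chord from Cb minor.
Db-Fb-Ab-Cb: minor seventh chord on Db = scale degree 2 → ii7.
Db-F-Ab is the secondary dominant of V (major triad on Db): V/V.
Bb-Db-Gb has root Gb, degree 5 in Cb major, so V6.
Cb-Eb-Gb: major triad on Cb = scale degree 1 → I.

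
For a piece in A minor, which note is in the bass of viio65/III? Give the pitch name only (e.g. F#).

The applied chord viio65/III is rooted on B: B-D-F-Ab.
The figure 65 means first inversion — the third is in the bass.

D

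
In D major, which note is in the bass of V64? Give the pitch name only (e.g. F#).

E

V in D major has root A; the chord is A-C#-E.
The figure 64 means second inversion — the fifth is in the bass.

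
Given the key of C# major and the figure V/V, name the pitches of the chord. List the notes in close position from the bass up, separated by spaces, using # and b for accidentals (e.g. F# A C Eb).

D# F## A#

The slash means an applied dominant: we want the dominant of V. In C# major, V is G# major, and its dominant is built on D#.
Building a major triad on D# gives D#-F##-A#.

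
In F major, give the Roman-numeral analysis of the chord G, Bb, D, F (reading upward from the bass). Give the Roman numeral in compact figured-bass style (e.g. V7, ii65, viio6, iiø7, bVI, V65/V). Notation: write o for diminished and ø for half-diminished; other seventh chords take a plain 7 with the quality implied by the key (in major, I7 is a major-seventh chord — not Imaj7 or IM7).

ii7

Stacked in thirds the chord is G-Bb-D-F: a minor seventh chord on G.
In F major, G is the supertonic; the diatonic minor seventh chord there is ii7.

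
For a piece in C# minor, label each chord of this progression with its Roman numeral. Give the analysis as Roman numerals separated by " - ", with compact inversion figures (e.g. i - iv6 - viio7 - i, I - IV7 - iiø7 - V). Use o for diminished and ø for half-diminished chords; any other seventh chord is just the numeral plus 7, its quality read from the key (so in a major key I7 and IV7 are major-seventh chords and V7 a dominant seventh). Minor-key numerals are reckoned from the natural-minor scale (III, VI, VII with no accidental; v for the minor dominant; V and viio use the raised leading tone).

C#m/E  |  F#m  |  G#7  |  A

C#m/E has root C#, degree 1 in C# minor, so i6.
F#m has root F#, degree 4 in C# minor, so iv.
G#7: root G# is the dominant; dominant seventh chord there is V7.
A has root A, degree 6 in C# minor, so VI.

i6 - iv - V7 - VI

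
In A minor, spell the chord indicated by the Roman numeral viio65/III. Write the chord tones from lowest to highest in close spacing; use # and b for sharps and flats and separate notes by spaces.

D F Ab B

The slash marks an applied leading-tone chord: viio of III. In A minor, III is C, so the leading tone to it is B, a half step below.
Building a fully diminished seventh chord on B gives B-D-F-Ab.
With the 65 figure the chord is in first inversion; from the bass D upward in close position it reads D-F-Ab-B.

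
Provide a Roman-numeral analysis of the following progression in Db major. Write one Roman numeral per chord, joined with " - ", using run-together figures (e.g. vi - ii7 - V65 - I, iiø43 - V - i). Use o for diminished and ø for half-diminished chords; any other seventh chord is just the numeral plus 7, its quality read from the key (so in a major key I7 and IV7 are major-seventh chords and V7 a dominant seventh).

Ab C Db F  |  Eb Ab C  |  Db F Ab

Ab-C-Db-F: root Db is the tonic; major seventh chord there is I43.
Eb-Ab-C: root Ab is the dominant; major triad there is V64.
Db-F-Ab has root Db, degree 1 in Db major, so I.

I43 - V64 - I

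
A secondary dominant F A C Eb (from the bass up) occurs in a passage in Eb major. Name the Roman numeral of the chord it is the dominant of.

V

The chord is a dominant seventh chord on F.
A dominant resolves down a perfect fifth: F → Bb. In Eb major, Bb is scale degree 5, i.e. V.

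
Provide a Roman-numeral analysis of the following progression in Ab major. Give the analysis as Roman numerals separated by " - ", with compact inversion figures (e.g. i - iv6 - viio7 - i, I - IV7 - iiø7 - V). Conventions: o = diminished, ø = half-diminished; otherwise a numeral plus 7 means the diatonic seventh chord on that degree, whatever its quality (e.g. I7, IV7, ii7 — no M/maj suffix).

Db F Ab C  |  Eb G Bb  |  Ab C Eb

IV7 - V - I

Db-F-Ab-C has root Db, degree 4 in Ab major, so IV7.
Eb-G-Bb: root Eb is the dominant; major triad there is V.
Ab-C-Eb has root Ab, degree 1 in Ab major, so I.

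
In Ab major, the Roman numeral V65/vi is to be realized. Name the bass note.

E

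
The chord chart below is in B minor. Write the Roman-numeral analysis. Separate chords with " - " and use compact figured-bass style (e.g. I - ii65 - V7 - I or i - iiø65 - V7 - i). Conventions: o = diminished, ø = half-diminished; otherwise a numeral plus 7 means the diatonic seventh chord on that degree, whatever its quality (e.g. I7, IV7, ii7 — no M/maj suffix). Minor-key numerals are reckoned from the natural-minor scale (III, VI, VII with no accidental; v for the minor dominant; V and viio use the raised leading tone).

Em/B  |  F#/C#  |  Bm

Em/B has root E, degree 4 in B minor, so iv64.
F#/C# has root F#, degree 5 in B minor, so V64.
Bm has root B, degree 1 in B minor, so i.

iv64 - V64 - i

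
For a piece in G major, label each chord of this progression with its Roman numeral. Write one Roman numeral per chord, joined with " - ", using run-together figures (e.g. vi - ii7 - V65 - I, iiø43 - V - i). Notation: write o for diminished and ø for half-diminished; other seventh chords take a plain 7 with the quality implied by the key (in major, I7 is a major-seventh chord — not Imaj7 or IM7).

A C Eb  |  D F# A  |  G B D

iio - V - I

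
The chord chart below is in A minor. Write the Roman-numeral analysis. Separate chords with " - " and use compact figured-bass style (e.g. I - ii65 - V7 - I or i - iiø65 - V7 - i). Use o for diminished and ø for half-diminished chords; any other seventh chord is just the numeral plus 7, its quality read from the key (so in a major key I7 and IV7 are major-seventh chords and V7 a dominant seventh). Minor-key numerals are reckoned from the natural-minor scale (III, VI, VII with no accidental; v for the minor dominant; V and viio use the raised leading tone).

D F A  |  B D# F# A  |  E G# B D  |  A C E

D-F-A has root D, degree 4 in A minor, so iv.
B-D#-F#-A is the secondary dominant of V (dominant seventh chord on B): V7/V.
E-G#-B-D: root E is the dominant; dominant seventh chord there is V7.
A-C-E: root A is the tonic; minor triad there is i.

iv - V7/V - V7 - i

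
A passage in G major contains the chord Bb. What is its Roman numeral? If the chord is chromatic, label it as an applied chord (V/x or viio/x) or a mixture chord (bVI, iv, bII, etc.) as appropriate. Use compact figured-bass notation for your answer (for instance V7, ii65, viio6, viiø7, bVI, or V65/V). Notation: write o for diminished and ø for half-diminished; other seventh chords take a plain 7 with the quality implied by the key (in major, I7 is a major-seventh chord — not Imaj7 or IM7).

Stacked in thirds the chord is Bb-D-F: a major triad on Bb.
Bb is the lowered third degree of G major (diatonic 3 would be B). This is a major triad on the lowered third degree, borrowed from the parallel minor.

bIII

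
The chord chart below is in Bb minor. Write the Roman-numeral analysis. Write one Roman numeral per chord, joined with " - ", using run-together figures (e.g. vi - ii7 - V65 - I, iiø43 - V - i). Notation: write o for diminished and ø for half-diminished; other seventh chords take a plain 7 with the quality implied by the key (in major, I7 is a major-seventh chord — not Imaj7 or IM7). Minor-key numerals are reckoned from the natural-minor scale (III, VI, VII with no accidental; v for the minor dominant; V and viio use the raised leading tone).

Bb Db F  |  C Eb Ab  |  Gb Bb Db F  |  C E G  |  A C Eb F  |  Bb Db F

Bb-Db-F has root Bb, degree 1 in Bb minor, so i.
C-Eb-Ab: major triad on Ab = scale degree 7 → VII6.
Gb-Bb-Db-F: root Gb is the submediant; major seventh chord there is VI7.
C-E-G is the secondary dominant of V (major triad on C): V/V.
A-C-Eb-F: root F is the dominant; dominant seventh chord there is V65.
Bb-Db-F: minor triad on Bb = scale degree 1 → i.

i - VII6 - VI7 - V/V - V65 - i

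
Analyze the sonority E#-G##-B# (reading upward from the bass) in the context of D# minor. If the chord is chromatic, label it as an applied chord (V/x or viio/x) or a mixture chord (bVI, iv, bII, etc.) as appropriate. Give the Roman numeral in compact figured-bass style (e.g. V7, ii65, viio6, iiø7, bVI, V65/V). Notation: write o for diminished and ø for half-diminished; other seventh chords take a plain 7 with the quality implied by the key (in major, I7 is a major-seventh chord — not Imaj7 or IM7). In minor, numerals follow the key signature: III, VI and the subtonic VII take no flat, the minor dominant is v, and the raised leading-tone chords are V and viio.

V/V

Stacked in thirds the chord is E#-G##-B#: a major triad on E#.
E# is not a diatonic chord root with this quality in D# minor, but it lies a perfect fifth above A# (V), so the chord functions as an applied dominant of V.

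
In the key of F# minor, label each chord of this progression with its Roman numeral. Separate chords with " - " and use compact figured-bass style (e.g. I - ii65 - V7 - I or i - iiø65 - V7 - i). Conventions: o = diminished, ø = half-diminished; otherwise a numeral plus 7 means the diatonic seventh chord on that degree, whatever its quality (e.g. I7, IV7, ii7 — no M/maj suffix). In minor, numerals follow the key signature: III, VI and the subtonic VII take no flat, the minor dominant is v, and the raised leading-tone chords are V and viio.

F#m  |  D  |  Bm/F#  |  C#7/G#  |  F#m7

i - VI - iv64 - V43 - i7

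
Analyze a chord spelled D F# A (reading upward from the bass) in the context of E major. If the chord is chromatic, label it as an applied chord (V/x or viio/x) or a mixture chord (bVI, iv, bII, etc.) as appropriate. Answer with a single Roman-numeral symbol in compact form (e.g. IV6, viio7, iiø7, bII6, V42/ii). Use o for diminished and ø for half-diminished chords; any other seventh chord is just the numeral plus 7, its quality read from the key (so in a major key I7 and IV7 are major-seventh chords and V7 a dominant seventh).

The pitches D-F#-A form a major triad rooted on D.
D is the lowered seventh degree of E major (diatonic 7 would be D#). This is a major triad on the lowered seventh degree (the subtonic), borrowed from the parallel minor.

bVII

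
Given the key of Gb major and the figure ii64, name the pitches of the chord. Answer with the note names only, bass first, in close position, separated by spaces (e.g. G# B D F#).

Eb Ab Cb

In Gb major, scale degree 2 is Ab, and the diatonic chord built there is a minor triad.
Stacking thirds from Ab gives Ab-Cb-Eb.
The figured bass 64 indicates second inversion, placing the fifth (Eb) in the bass: Eb-Ab-Cb.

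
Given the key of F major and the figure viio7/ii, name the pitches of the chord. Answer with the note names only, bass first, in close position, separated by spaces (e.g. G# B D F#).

F# A C Eb

viio7/ii is a secondary leading-tone chord. The target ii is G in F major; the applied chord is rooted a semitone below, on F#.
Building a fully diminished seventh chord on F# gives F#-A-C-Eb.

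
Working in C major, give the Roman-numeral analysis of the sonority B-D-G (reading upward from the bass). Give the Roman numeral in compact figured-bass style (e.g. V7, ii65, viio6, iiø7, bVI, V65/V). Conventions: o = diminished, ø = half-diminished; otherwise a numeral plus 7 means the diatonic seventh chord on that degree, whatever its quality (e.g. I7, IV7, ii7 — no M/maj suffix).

V6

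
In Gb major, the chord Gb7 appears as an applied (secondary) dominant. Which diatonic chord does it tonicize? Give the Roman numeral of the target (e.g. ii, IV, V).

IV

The chord is a dominant seventh chord on Gb.
A dominant resolves down a perfect fifth: Gb → Cb. In Gb major, Cb is scale degree 4, i.e. IV.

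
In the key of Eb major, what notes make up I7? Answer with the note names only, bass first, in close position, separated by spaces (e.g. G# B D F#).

In Eb major, the tonic is Eb, and the diatonic chord built there is a major seventh chord.
That chord is spelled Eb-G-Bb-D.

Eb G Bb D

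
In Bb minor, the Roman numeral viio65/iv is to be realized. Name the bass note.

The applied chord viio65/iv is rooted on D: D-F-Ab-Cb.
The figure 65 means first inversion — the third is in the bass.

F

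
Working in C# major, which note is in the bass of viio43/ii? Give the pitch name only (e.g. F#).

G#

The applied chord viio43/ii is rooted on C##: C##-E#-G#-B.
The figure 43 means second inversion — the fifth is in the bass.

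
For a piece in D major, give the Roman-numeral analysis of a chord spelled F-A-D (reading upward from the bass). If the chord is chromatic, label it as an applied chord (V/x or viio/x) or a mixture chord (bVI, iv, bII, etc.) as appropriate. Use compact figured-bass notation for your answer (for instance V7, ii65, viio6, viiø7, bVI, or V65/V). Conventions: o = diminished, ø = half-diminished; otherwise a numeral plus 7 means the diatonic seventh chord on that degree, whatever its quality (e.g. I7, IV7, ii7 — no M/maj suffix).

Stacked in thirds the chord is D-F-A: a minor triad on D.
D is the first degree of D major. This is the minor tonic, borrowed from the parallel minor.
With F in the bass the chord is in first inversion, so the figured bass is 6.

i6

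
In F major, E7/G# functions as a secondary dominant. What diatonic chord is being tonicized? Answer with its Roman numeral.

iii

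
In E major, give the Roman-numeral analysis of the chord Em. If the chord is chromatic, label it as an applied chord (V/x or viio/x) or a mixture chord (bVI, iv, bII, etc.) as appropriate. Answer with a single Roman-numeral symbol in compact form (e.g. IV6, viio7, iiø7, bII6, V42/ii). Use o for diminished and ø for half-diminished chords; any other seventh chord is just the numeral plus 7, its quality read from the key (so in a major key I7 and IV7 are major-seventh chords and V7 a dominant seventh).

Stacked in thirds the chord is E-G-B: a minor triad on E.
E is the first degree of E major. This is the minor tonic, borrowed from the parallel minor.

i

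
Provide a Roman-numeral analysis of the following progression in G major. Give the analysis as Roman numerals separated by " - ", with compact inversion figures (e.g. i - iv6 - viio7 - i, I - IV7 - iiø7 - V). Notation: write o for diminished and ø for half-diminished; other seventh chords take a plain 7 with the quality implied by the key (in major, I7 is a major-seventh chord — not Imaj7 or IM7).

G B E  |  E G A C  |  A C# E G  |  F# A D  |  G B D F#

G-B-E: root E is the submediant; minor triad there is vi6.
E-G-A-C has root A, degree 2 in G major, so ii43.
A-C#-E-G is the secondary dominant of V (dominant seventh chord on A): V7/V.
F#-A-D: major triad on D = scale degree 5 → V6.
G-B-D-F#: root G is the tonic; major seventh chord there is I7.

vi6 - ii43 - V7/V - V6 - I7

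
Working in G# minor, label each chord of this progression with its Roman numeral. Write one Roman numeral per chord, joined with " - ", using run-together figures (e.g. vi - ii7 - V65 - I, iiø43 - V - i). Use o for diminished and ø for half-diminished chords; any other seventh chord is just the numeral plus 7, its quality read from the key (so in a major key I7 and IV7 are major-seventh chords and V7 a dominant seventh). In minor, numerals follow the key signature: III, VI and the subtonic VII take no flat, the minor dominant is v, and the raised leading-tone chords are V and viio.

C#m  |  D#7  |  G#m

C#m: root C# is the subdominant; minor triad there is iv.
D#7: root D# is the dominant; dominant seventh chord there is V7.
G#m: root G# is the tonic; minor triad there is i.

iv - V7 - i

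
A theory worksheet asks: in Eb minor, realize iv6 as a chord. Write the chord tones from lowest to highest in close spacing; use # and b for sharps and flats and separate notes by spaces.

The numeral's case and figure indicate a minor triad. In Eb minor its root, the subdominant, is Ab.
Stacking thirds from Ab gives Ab-Cb-Eb.
With the 6 figure the chord is in first inversion; from the bass Cb upward in close position it reads Cb-Eb-Ab.

Cb Eb Ab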